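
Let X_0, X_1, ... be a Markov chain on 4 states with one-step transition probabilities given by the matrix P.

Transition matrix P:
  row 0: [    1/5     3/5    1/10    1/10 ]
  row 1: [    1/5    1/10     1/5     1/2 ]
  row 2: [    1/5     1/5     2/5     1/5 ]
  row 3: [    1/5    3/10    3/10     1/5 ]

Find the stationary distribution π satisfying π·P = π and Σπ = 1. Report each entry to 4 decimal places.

π = [0.2000, 0.2785, 0.2579, 0.2636]

Balance equations π_j = Σ_i π_i·P[i][j]:
  π_0 = 1/5·π_0 + 1/5·π_1 + 1/5·π_2 + 1/5·π_3
  π_1 = 3/5·π_0 + 1/10·π_1 + 1/5·π_2 + 3/10·π_3
  π_2 = 1/10·π_0 + 1/5·π_1 + 2/5·π_2 + 3/10·π_3
  normalize: π_0 + π_1 + π_2 + π_3 = 1
Solving the linear system gives exactly π = [1/5, 149/535, 138/535, 141/535].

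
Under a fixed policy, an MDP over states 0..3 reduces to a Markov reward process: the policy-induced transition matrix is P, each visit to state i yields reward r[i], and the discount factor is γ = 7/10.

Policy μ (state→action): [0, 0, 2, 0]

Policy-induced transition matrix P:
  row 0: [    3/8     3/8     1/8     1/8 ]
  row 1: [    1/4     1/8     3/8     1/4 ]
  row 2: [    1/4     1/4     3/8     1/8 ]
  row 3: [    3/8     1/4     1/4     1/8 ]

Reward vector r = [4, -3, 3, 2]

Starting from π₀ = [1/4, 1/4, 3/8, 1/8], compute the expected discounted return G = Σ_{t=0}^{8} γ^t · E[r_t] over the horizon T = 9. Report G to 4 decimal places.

G = 5.1916

t=0: π = [0.2500, 0.2500, 0.3750, 0.1250], E[r] = 1.6250, γ^t·E[r] = 1.625000, running G = 1.625000
t=1: π = [0.2969, 0.2500, 0.2969, 0.1563], E[r] = 1.6406, γ^t·E[r] = 1.148438, running G = 2.773438
t=2: π = [0.3066, 0.2559, 0.2813, 0.1563], E[r] = 1.6152, γ^t·E[r] = 0.791465, running G = 3.564902
t=3: π = [0.3079, 0.2563, 0.2788, 0.1570], E[r] = 1.6128, γ^t·E[r] = 0.553188, running G = 4.118090
t=4: π = [0.3081, 0.2564, 0.2784, 0.1570], E[r] = 1.6124, γ^t·E[r] = 0.387144, running G = 4.505234
t=5: π = [0.3081, 0.2565, 0.2783, 0.1571], E[r] = 1.6123, γ^t·E[r] = 0.270986, running G = 4.776220
t=6: π = [0.3081, 0.2565, 0.2783, 0.1571], E[r] = 1.6123, γ^t·E[r] = 0.189689, running G = 4.965909
t=7: π = [0.3082, 0.2565, 0.2783, 0.1571], E[r] = 1.6123, γ^t·E[r] = 0.132782, running G = 5.098691
t=8: π = [0.3082, 0.2565, 0.2783, 0.1571], E[r] = 1.6123, γ^t·E[r] = 0.092947, running G = 5.191638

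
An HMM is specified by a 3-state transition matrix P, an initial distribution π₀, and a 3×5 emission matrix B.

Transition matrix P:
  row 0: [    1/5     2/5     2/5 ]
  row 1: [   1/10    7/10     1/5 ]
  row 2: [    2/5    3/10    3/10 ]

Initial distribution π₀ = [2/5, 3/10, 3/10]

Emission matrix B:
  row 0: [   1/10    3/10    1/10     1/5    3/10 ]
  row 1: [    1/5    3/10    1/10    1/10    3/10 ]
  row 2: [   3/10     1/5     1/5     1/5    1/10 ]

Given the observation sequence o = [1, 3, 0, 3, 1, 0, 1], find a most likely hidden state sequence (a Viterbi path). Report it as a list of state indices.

t=0: δ = [1.200e-01, 9.000e-02, 6.000e-02]  (obs o_0=1)
t=1: δ = [4.800e-03, 6.300e-03, 9.600e-03]  ψ = [0, 1, 0]  (obs o_1=3)
t=2: δ = [3.840e-04, 8.820e-04, 8.640e-04]  ψ = [2, 1, 2]  (obs o_2=0)
t=3: δ = [6.912e-05, 6.174e-05, 5.184e-05]  ψ = [2, 1, 2]  (obs o_3=3)
t=4: δ = [6.221e-06, 1.297e-05, 5.530e-06]  ψ = [2, 1, 0]  (obs o_4=1)
t=5: δ = [2.212e-07, 1.815e-06, 7.779e-07]  ψ = [2, 1, 1]  (obs o_5=0)
t=6: δ = [9.335e-08, 3.812e-07, 7.261e-08]  ψ = [2, 1, 1]  (obs o_6=1)
backtrack: best end state = 1; path = [1, 1, 1, 1, 1, 1, 1]

path = [1, 1, 1, 1, 1, 1, 1]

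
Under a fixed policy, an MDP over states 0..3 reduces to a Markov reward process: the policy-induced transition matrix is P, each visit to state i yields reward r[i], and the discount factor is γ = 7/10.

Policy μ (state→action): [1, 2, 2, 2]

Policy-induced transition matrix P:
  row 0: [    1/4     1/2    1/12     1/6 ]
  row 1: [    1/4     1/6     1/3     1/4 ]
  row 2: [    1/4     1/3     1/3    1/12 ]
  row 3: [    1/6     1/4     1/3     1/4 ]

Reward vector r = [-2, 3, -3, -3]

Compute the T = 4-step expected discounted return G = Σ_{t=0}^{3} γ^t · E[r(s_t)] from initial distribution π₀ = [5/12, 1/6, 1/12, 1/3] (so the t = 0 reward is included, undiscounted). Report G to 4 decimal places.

t=0: π = [0.4167, 0.1667, 0.0833, 0.3333], E[r] = -1.5833, γ^t·E[r] = -1.583333, running G = -1.583333
t=1: π = [0.2222, 0.3472, 0.2292, 0.2014], E[r] = -0.6944, γ^t·E[r] = -0.486111, running G = -2.069444
t=2: π = [0.2332, 0.2957, 0.2778, 0.1933], E[r] = -0.9925, γ^t·E[r] = -0.486314, running G = -2.555758
t=3: π = [0.2339, 0.3068, 0.2750, 0.1843], E[r] = -0.9253, γ^t·E[r] = -0.317361, running G = -2.873119

G = -2.8731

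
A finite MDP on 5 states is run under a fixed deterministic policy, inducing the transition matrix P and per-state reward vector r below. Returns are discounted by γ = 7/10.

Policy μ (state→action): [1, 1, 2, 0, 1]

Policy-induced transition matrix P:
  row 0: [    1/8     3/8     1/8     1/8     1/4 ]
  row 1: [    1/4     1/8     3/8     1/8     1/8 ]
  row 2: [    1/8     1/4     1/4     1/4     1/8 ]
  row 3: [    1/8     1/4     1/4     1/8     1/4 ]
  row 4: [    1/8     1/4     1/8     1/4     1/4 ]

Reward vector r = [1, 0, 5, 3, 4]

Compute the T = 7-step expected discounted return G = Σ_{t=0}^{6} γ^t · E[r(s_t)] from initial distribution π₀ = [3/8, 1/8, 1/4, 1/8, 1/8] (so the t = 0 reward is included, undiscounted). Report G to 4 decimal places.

G = 7.8290

t=0: π = [0.3750, 0.1250, 0.2500, 0.1250, 0.1250], E[r] = 2.5000, γ^t·E[r] = 2.500000, running G = 2.500000
t=1: π = [0.1406, 0.2813, 0.2031, 0.1719, 0.2031], E[r] = 2.4844, γ^t·E[r] = 1.739063, running G = 4.239063
t=2: π = [0.1602, 0.2324, 0.2422, 0.1758, 0.1895], E[r] = 2.6563, γ^t·E[r] = 1.301563, running G = 5.540625
t=3: π = [0.1541, 0.2410, 0.2354, 0.1790, 0.1907], E[r] = 2.6304, γ^t·E[r] = 0.902217, running G = 6.442842
t=4: π = [0.1551, 0.2391, 0.2370, 0.1783, 0.1905], E[r] = 2.6369, γ^t·E[r] = 0.633113, running G = 7.075955
t=5: π = [0.1549, 0.2395, 0.2367, 0.1784, 0.1905], E[r] = 2.6356, γ^t·E[r] = 0.442964, running G = 7.518919
t=6: π = [0.1549, 0.2394, 0.2368, 0.1784, 0.1905], E[r] = 2.6359, γ^t·E[r] = 0.310106, running G = 7.829025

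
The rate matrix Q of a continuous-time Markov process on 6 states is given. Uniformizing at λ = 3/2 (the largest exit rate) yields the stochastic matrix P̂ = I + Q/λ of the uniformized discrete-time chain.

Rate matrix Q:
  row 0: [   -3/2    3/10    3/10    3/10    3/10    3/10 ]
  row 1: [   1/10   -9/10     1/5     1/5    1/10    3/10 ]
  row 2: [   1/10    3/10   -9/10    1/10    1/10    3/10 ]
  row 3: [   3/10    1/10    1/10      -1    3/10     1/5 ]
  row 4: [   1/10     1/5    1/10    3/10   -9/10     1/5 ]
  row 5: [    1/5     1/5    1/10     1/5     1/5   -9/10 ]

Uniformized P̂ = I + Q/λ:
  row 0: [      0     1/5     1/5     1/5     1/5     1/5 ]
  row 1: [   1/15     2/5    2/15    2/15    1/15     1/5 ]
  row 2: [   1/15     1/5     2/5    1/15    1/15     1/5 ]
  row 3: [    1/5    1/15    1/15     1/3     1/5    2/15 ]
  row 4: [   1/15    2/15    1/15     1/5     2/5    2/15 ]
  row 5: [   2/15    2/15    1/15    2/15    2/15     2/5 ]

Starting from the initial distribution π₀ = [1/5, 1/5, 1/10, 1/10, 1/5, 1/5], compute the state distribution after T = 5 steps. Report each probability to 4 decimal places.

t=0: π = [0.2000, 0.2000, 0.1000, 0.1000, 0.2000, 0.2000]
t=1: π = [0.0800, 0.2000, 0.1400, 0.1733, 0.1867, 0.2200]
t=2: π = [0.0991, 0.1898, 0.1373, 0.1764, 0.1773, 0.2200]
t=3: π = [0.0983, 0.1879, 0.1383, 0.1779, 0.1772, 0.2204]
t=4: π = [0.0985, 0.1874, 0.1384, 0.1781, 0.1772, 0.2204]
t=5: π = [0.0985, 0.1872, 0.1384, 0.1781, 0.1773, 0.2204]

π = [0.0985, 0.1872, 0.1384, 0.1781, 0.1773, 0.2204]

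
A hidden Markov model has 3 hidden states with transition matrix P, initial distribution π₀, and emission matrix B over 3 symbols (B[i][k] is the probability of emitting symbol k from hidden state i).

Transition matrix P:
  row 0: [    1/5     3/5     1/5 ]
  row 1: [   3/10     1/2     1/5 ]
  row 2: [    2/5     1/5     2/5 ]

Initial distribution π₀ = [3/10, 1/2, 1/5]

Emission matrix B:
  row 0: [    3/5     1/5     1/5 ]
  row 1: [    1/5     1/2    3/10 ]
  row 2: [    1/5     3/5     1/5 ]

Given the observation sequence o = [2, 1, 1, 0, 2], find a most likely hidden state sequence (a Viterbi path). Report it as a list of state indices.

path = [1, 1, 1, 0, 1]

t=0: δ = [6.000e-02, 1.500e-01, 4.000e-02]  (obs o_0=2)
t=1: δ = [9.000e-03, 3.750e-02, 1.800e-02]  ψ = [1, 1, 1]  (obs o_1=1)
t=2: δ = [2.250e-03, 9.375e-03, 4.500e-03]  ψ = [1, 1, 1]  (obs o_2=1)
t=3: δ = [1.687e-03, 9.375e-04, 3.750e-04]  ψ = [1, 1, 1]  (obs o_3=0)
t=4: δ = [6.750e-05, 3.037e-04, 6.750e-05]  ψ = [0, 0, 0]  (obs o_4=2)
backtrack: best end state = 1; path = [1, 1, 1, 0, 1]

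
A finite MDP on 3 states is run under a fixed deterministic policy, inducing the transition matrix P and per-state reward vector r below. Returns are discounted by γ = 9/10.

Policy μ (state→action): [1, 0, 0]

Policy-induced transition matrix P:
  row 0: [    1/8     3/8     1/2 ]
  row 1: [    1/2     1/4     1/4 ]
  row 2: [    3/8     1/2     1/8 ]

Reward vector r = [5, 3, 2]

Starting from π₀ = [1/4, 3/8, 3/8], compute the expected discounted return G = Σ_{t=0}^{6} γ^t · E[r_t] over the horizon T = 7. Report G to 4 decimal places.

G = 17.4189

t=0: π = [0.2500, 0.3750, 0.3750], E[r] = 3.1250, γ^t·E[r] = 3.125000, running G = 3.125000
t=1: π = [0.3594, 0.3750, 0.2656], E[r] = 3.4531, γ^t·E[r] = 3.107813, running G = 6.232813
t=2: π = [0.3320, 0.3613, 0.3066], E[r] = 3.3574, γ^t·E[r] = 2.719512, running G = 8.952324
t=3: π = [0.3372, 0.3682, 0.2947], E[r] = 3.3796, γ^t·E[r] = 2.463757, running G = 11.416081
t=4: π = [0.3367, 0.3658, 0.2975], E[r] = 3.3760, γ^t·E[r] = 2.214998, running G = 13.631079
t=5: π = [0.3365, 0.3665, 0.2970], E[r] = 3.3761, γ^t·E[r] = 1.993546, running G = 15.624625
t=6: π = [0.3367, 0.3663, 0.2970], E[r] = 3.3763, γ^t·E[r] = 1.794321, running G = 17.418945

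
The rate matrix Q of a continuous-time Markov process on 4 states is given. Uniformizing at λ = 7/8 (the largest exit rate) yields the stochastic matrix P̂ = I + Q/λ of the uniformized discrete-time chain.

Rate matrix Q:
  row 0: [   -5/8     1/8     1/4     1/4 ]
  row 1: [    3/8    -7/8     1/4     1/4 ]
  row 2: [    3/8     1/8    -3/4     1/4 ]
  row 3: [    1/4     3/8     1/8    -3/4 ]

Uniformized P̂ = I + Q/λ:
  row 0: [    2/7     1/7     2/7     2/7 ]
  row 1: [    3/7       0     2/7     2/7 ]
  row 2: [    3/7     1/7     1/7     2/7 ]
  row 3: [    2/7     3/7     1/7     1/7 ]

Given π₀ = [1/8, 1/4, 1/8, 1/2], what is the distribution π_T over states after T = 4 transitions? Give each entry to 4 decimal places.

t=0: π = [0.1250, 0.2500, 0.1250, 0.5000]
t=1: π = [0.3393, 0.2500, 0.1964, 0.2143]
t=2: π = [0.3495, 0.1684, 0.2270, 0.2551]
t=3: π = [0.3422, 0.1917, 0.2168, 0.2493]
t=4: π = [0.3441, 0.1867, 0.2191, 0.2501]

π = [0.3441, 0.1867, 0.2191, 0.2501]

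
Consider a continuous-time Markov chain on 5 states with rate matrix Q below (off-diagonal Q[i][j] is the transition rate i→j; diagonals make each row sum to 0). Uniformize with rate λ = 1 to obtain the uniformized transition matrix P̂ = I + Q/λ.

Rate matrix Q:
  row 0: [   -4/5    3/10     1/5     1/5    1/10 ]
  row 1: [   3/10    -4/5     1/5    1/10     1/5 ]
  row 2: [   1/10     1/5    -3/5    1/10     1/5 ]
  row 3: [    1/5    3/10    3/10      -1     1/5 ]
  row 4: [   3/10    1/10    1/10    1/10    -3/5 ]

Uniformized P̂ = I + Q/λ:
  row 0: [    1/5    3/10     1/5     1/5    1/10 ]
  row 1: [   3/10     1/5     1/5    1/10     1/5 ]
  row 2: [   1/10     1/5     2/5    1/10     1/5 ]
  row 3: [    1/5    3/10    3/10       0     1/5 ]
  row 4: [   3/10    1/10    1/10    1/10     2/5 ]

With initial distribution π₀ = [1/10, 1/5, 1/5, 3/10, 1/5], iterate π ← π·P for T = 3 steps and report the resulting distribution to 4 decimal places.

π = [0.2196, 0.2110, 0.2360, 0.1106, 0.2228]

t=0: π = [0.1000, 0.2000, 0.2000, 0.3000, 0.2000]
t=1: π = [0.2200, 0.2200, 0.2500, 0.0800, 0.2300]
t=2: π = [0.2200, 0.2070, 0.2350, 0.1140, 0.2240]
t=3: π = [0.2196, 0.2110, 0.2360, 0.1106, 0.2228]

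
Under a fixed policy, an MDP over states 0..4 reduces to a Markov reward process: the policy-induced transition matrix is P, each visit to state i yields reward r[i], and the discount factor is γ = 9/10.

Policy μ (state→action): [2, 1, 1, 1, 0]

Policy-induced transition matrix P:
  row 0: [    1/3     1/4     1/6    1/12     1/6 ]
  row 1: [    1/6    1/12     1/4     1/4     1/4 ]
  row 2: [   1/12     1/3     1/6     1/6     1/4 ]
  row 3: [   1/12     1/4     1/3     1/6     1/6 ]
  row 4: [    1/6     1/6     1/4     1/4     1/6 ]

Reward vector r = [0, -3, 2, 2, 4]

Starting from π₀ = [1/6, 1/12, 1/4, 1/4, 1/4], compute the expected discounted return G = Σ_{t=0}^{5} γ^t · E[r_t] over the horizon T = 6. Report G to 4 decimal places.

G = 5.3903

t=0: π = [0.1667, 0.0833, 0.2500, 0.2500, 0.2500], E[r] = 1.7500, γ^t·E[r] = 1.750000, running G = 1.750000
t=1: π = [0.1528, 0.2361, 0.2361, 0.1806, 0.1944], E[r] = 0.9028, γ^t·E[r] = 0.812500, running G = 2.562500
t=2: π = [0.1574, 0.2141, 0.2326, 0.1898, 0.2060], E[r] = 1.0266, γ^t·E[r] = 0.831563, running G = 3.394063
t=3: π = [0.1577, 0.2165, 0.2333, 0.1886, 0.2039], E[r] = 1.0097, γ^t·E[r] = 0.736102, running G = 4.130164
t=4: π = [0.1578, 0.2164, 0.2331, 0.1886, 0.2042], E[r] = 1.0109, γ^t·E[r] = 0.663256, running G = 4.793420
t=5: π = [0.1578, 0.2164, 0.2331, 0.1886, 0.2041], E[r] = 1.0108, γ^t·E[r] = 0.596884, running G = 5.390304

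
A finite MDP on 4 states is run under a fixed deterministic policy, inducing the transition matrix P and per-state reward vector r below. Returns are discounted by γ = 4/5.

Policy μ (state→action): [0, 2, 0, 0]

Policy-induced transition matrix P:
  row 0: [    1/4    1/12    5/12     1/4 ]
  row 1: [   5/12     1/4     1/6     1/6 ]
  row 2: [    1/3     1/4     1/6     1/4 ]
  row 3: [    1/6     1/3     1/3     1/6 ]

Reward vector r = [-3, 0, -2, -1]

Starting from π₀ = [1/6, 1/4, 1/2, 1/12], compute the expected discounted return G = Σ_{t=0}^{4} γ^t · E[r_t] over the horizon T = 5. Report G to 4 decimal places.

t=0: π = [0.1667, 0.2500, 0.5000, 0.0833], E[r] = -1.5833, γ^t·E[r] = -1.583333, running G = -1.583333
t=1: π = [0.3264, 0.2292, 0.2222, 0.2222], E[r] = -1.6458, γ^t·E[r] = -1.316667, running G = -2.900000
t=2: π = [0.2882, 0.2141, 0.2853, 0.2124], E[r] = -1.6476, γ^t·E[r] = -1.054444, running G = -3.954444
t=3: π = [0.2918, 0.2197, 0.2741, 0.2145], E[r] = -1.6380, γ^t·E[r] = -0.838642, running G = -4.793086
t=4: π = [0.2916, 0.2192, 0.2754, 0.2138], E[r] = -1.6393, γ^t·E[r] = -0.671445, running G = -5.464532

G = -5.4645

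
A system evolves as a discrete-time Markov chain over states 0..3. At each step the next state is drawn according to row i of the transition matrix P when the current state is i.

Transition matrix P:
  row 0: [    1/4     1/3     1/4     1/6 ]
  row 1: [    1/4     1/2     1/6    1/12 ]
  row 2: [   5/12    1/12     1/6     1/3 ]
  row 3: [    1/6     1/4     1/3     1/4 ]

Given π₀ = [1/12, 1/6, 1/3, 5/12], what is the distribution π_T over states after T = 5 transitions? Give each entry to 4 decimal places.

t=0: π = [0.0833, 0.1667, 0.3333, 0.4167]
t=1: π = [0.2708, 0.2431, 0.2431, 0.2431]
t=2: π = [0.2703, 0.2928, 0.2297, 0.2072]
t=3: π = [0.2710, 0.3074, 0.2237, 0.1978]
t=4: π = [0.2708, 0.3122, 0.2222, 0.1948]
t=5: π = [0.2708, 0.3136, 0.2217, 0.1939]

π = [0.2708, 0.3136, 0.2217, 0.1939]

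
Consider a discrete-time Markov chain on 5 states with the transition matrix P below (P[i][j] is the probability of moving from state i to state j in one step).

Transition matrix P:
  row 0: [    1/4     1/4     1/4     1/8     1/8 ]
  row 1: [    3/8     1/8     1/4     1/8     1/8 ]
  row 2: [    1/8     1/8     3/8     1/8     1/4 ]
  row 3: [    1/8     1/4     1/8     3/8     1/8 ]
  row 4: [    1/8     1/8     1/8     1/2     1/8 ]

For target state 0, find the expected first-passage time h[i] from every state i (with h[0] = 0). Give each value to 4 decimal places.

h = [0.0000, 4.5771, 6.0896, 5.8507, 6.0100]

First-step conditioning: h[0] = 0; for i ≠ 0, h[i] = 1 + Σ_k P[i][k]·h[k].
  h[1] = 1 + 1/8·h[1] + 1/4·h[2] + 1/8·h[3] + 1/8·h[4]
  h[2] = 1 + 1/8·h[1] + 3/8·h[2] + 1/8·h[3] + 1/4·h[4]
  h[3] = 1 + 1/4·h[1] + 1/8·h[2] + 3/8·h[3] + 1/8·h[4]
  h[4] = 1 + 1/8·h[1] + 1/8·h[2] + 1/2·h[3] + 1/8·h[4]
Solving the 4×4 linear system over states ≠ 0 gives exactly h = [0, 920/201, 408/67, 392/67, 1208/201] (h[0] = 0 is the target).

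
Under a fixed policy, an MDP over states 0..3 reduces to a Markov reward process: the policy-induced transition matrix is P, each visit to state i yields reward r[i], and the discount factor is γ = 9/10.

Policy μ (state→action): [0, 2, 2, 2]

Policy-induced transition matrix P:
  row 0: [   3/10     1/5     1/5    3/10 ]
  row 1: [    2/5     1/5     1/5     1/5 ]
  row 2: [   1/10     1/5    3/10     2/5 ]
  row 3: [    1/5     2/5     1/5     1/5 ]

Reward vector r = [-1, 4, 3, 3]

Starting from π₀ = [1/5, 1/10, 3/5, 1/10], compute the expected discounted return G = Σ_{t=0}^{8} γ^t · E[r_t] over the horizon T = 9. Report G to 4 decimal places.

G = 14.0754

t=0: π = [0.2000, 0.1000, 0.6000, 0.1000], E[r] = 2.3000, γ^t·E[r] = 2.300000, running G = 2.300000
t=1: π = [0.1800, 0.2200, 0.2600, 0.3400], E[r] = 2.5000, γ^t·E[r] = 2.250000, running G = 4.550000
t=2: π = [0.2360, 0.2680, 0.2260, 0.2700], E[r] = 2.3240, γ^t·E[r] = 1.882440, running G = 6.432440
t=3: π = [0.2546, 0.2540, 0.2226, 0.2688], E[r] = 2.2356, γ^t·E[r] = 1.629752, running G = 8.062192
t=4: π = [0.2540, 0.2538, 0.2223, 0.2700], E[r] = 2.2378, γ^t·E[r] = 1.468194, running G = 9.530387
t=5: π = [0.2539, 0.2540, 0.2222, 0.2699], E[r] = 2.2383, γ^t·E[r] = 1.321689, running G = 10.852076
t=6: π = [0.2540, 0.2540, 0.2222, 0.2698], E[r] = 2.2381, γ^t·E[r] = 1.189415, running G = 12.041490
t=7: π = [0.2540, 0.2540, 0.2222, 0.2698], E[r] = 2.2381, γ^t·E[r] = 1.070473, running G = 13.111963
t=8: π = [0.2540, 0.2540, 0.2222, 0.2698], E[r] = 2.2381, γ^t·E[r] = 0.963427, running G = 14.075390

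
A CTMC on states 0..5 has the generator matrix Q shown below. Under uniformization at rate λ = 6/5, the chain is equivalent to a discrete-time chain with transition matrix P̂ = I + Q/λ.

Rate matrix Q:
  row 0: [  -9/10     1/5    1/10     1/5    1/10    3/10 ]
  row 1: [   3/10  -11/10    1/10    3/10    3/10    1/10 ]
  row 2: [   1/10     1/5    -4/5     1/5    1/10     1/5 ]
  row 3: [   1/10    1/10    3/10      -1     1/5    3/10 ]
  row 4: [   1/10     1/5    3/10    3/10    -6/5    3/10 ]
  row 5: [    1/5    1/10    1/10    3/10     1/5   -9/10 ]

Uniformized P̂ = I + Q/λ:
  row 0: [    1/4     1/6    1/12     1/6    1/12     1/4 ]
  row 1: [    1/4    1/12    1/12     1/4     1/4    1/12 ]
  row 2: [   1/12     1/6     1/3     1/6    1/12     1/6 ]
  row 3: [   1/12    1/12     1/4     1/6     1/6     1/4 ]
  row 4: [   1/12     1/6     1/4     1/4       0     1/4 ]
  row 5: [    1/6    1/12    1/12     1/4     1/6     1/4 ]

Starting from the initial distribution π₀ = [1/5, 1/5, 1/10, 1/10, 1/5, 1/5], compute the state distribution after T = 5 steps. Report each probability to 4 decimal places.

t=0: π = [0.2000, 0.2000, 0.1000, 0.1000, 0.2000, 0.2000]
t=1: π = [0.1667, 0.1250, 0.1583, 0.2167, 0.1250, 0.2083]
t=2: π = [0.1493, 0.1208, 0.1799, 0.2049, 0.1292, 0.2160]
t=3: π = [0.1464, 0.1215, 0.1840, 0.2055, 0.1278, 0.2149]
t=4: π = [0.1459, 0.1215, 0.1849, 0.2053, 0.1280, 0.2144]
t=5: π = [0.1458, 0.1216, 0.1851, 0.2053, 0.1279, 0.2143]

π = [0.1458, 0.1216, 0.1851, 0.2053, 0.1279, 0.2143]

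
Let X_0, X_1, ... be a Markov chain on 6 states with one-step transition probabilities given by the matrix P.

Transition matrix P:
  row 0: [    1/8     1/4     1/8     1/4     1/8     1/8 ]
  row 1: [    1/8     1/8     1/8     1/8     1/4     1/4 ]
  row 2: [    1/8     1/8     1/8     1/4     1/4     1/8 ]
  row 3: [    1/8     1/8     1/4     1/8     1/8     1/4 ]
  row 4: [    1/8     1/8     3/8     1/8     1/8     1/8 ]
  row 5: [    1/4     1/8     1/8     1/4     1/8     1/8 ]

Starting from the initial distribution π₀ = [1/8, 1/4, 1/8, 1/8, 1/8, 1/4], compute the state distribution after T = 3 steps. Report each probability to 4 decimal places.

π = [0.1458, 0.1433, 0.1895, 0.1880, 0.1670, 0.1665]

t=0: π = [0.1250, 0.2500, 0.1250, 0.1250, 0.1250, 0.2500]
t=1: π = [0.1563, 0.1406, 0.1719, 0.1875, 0.1719, 0.1719]
t=2: π = [0.1465, 0.1445, 0.1914, 0.1875, 0.1641, 0.1660]
t=3: π = [0.1458, 0.1433, 0.1895, 0.1880, 0.1670, 0.1665]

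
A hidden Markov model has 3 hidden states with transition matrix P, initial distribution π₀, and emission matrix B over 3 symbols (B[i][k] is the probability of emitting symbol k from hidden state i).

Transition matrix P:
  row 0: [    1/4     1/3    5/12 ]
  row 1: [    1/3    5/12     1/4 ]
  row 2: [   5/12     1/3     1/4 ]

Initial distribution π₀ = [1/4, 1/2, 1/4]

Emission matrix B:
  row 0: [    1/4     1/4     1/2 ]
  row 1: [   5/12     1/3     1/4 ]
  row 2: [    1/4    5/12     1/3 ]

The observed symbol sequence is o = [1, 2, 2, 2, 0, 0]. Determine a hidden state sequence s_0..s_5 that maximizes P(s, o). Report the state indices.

t=0: δ = [6.250e-02, 1.667e-01, 1.042e-01]  (obs o_0=1)
t=1: δ = [2.778e-02, 1.736e-02, 1.389e-02]  ψ = [1, 1, 1]  (obs o_1=2)
t=2: δ = [3.472e-03, 2.315e-03, 3.858e-03]  ψ = [0, 0, 0]  (obs o_2=2)
t=3: δ = [8.038e-04, 3.215e-04, 4.823e-04]  ψ = [2, 2, 0]  (obs o_3=2)
t=4: δ = [5.023e-05, 1.116e-04, 8.372e-05]  ψ = [0, 0, 0]  (obs o_4=0)
t=5: δ = [9.303e-06, 1.938e-05, 6.977e-06]  ψ = [1, 1, 1]  (obs o_5=0)
backtrack: best end state = 1; path = [1, 0, 2, 0, 1, 1]

path = [1, 0, 2, 0, 1, 1]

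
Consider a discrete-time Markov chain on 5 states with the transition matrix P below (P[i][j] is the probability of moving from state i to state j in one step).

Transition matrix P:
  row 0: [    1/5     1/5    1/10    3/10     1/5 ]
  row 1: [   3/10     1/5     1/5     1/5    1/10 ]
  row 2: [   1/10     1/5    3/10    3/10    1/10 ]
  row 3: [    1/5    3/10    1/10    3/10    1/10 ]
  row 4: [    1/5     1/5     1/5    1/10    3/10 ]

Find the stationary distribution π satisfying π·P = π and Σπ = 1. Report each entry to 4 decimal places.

π = [0.2053, 0.2247, 0.1719, 0.2474, 0.1507]

Balance equations π_j = Σ_i π_i·P[i][j]:
  π_0 = 1/5·π_0 + 3/10·π_1 + 1/10·π_2 + 1/5·π_3 + 1/5·π_4
  π_1 = 1/5·π_0 + 1/5·π_1 + 1/5·π_2 + 3/10·π_3 + 1/5·π_4
  π_2 = 1/10·π_0 + 1/5·π_1 + 3/10·π_2 + 1/10·π_3 + 1/5·π_4
  π_3 = 3/10·π_0 + 1/5·π_1 + 3/10·π_2 + 3/10·π_3 + 1/10·π_4
  normalize: π_0 + π_1 + π_2 + π_3 + π_4 = 1
Solving the linear system gives exactly π = [1477/7195, 1617/7195, 1237/7195, 356/1439, 1084/7195].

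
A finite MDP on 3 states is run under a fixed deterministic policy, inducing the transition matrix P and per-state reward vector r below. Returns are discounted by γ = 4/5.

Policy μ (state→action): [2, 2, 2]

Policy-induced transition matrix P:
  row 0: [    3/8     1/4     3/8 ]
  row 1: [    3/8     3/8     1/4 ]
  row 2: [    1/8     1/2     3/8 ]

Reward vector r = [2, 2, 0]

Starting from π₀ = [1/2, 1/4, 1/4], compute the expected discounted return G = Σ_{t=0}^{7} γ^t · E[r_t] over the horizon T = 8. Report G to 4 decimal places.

G = 5.7197

t=0: π = [0.5000, 0.2500, 0.2500], E[r] = 1.5000, γ^t·E[r] = 1.500000, running G = 1.500000
t=1: π = [0.3125, 0.3438, 0.3438], E[r] = 1.3125, γ^t·E[r] = 1.050000, running G = 2.550000
t=2: π = [0.2891, 0.3789, 0.3320], E[r] = 1.3359, γ^t·E[r] = 0.855000, running G = 3.405000
t=3: π = [0.2920, 0.3804, 0.3276], E[r] = 1.3447, γ^t·E[r] = 0.688500, running G = 4.093500
t=4: π = [0.2931, 0.3795, 0.3275], E[r] = 1.3451, γ^t·E[r] = 0.550950, running G = 4.644450
t=5: π = [0.2931, 0.3793, 0.3276], E[r] = 1.3449, γ^t·E[r] = 0.440685, running G = 5.085135
t=6: π = [0.2931, 0.3793, 0.3276], E[r] = 1.3448, γ^t·E[r] = 0.352538, running G = 5.437673
t=7: π = [0.2931, 0.3793, 0.3276], E[r] = 1.3448, γ^t·E[r] = 0.282030, running G = 5.719703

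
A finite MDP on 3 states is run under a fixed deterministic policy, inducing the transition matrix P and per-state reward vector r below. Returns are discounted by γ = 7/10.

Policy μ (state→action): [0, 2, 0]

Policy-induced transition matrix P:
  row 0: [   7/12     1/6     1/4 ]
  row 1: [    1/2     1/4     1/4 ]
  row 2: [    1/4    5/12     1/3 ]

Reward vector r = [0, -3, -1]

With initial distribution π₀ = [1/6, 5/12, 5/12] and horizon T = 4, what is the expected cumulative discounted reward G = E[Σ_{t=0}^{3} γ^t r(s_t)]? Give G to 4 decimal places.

t=0: π = [0.1667, 0.4167, 0.4167], E[r] = -1.6667, γ^t·E[r] = -1.666667, running G = -1.666667
t=1: π = [0.4097, 0.3056, 0.2847], E[r] = -1.2014, γ^t·E[r] = -0.840972, running G = -2.507639
t=2: π = [0.4630, 0.2633, 0.2737], E[r] = -1.0637, γ^t·E[r] = -0.521192, running G = -3.028831
t=3: π = [0.4701, 0.2570, 0.2728], E[r] = -1.0439, γ^t·E[r] = -0.358069, running G = -3.386900

G = -3.3869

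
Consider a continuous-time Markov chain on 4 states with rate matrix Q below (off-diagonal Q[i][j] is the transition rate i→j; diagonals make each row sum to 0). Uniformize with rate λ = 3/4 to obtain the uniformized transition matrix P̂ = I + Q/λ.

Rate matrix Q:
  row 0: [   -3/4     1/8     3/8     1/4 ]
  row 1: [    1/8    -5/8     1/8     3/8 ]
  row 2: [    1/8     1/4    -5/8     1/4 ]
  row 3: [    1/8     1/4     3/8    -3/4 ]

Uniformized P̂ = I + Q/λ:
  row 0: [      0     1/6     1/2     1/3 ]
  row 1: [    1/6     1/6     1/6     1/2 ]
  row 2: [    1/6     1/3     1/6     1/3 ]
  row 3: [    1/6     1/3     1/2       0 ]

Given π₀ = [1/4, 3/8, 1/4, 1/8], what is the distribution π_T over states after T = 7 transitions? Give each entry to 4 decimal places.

π = [0.1429, 0.2653, 0.3085, 0.2833]

t=0: π = [0.2500, 0.3750, 0.2500, 0.1250]
t=1: π = [0.1250, 0.2292, 0.2917, 0.3542]
t=2: π = [0.1458, 0.2743, 0.3264, 0.2535]
t=3: π = [0.1424, 0.2633, 0.2998, 0.2946]
t=4: π = [0.1429, 0.2657, 0.3123, 0.2790]
t=5: π = [0.1428, 0.2652, 0.3073, 0.2846]
t=6: π = [0.1429, 0.2653, 0.3092, 0.2827]
t=7: π = [0.1429, 0.2653, 0.3085, 0.2833]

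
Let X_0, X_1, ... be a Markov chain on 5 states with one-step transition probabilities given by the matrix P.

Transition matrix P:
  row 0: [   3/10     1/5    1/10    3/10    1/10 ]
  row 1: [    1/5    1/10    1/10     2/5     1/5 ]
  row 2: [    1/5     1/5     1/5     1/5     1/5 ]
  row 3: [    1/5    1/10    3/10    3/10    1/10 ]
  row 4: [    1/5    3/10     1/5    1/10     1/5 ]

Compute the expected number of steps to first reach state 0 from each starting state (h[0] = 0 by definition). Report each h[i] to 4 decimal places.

First-step conditioning: h[0] = 0; for i ≠ 0, h[i] = 1 + Σ_k P[i][k]·h[k].
  h[1] = 1 + 1/10·h[1] + 1/10·h[2] + 2/5·h[3] + 1/5·h[4]
  h[2] = 1 + 1/5·h[1] + 1/5·h[2] + 1/5·h[3] + 1/5·h[4]
  h[3] = 1 + 1/10·h[1] + 3/10·h[2] + 3/10·h[3] + 1/10·h[4]
  h[4] = 1 + 3/10·h[1] + 1/5·h[2] + 1/10·h[3] + 1/5·h[4]
Solving the 4×4 linear system over states ≠ 0 gives exactly h = [0, 5, 5, 5, 5] (h[0] = 0 is the target).

h = [0.0000, 5.0000, 5.0000, 5.0000, 5.0000]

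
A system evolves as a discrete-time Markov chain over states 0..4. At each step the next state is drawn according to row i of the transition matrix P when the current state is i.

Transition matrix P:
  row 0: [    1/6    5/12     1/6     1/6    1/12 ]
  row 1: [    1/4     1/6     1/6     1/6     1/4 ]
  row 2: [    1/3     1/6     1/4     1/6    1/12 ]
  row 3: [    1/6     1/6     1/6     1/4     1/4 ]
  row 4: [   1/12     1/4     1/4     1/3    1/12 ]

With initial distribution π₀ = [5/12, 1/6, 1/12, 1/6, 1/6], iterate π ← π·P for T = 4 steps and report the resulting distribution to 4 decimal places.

π = [0.2059, 0.2305, 0.1960, 0.2101, 0.1574]

t=0: π = [0.4167, 0.1667, 0.0833, 0.1667, 0.1667]
t=1: π = [0.1806, 0.2847, 0.1875, 0.2083, 0.1389]
t=2: π = [0.2101, 0.2234, 0.1939, 0.2072, 0.1655]
t=3: π = [0.2038, 0.2330, 0.1966, 0.2115, 0.1551]
t=4: π = [0.2059, 0.2305, 0.1960, 0.2101, 0.1574]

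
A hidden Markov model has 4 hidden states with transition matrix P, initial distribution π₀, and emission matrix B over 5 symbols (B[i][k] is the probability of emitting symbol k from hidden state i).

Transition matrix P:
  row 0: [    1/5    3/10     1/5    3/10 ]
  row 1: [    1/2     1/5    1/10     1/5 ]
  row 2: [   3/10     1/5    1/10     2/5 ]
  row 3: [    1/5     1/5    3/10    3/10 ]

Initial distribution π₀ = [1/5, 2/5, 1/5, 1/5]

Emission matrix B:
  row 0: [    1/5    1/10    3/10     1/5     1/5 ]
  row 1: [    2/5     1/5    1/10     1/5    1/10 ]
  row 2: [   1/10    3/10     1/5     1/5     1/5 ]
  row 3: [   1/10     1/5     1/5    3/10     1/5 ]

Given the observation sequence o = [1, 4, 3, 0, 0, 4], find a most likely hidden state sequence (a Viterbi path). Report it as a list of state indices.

t=0: δ = [2.000e-02, 8.000e-02, 6.000e-02, 4.000e-02]  (obs o_0=1)
t=1: δ = [8.000e-03, 1.600e-03, 2.400e-03, 4.800e-03]  ψ = [1, 1, 3, 2]  (obs o_1=4)
t=2: δ = [3.200e-04, 4.800e-04, 3.200e-04, 7.200e-04]  ψ = [0, 0, 0, 0]  (obs o_2=3)
t=3: δ = [4.800e-05, 5.760e-05, 2.160e-05, 2.160e-05]  ψ = [1, 3, 3, 3]  (obs o_3=0)
t=4: δ = [5.760e-06, 5.760e-06, 9.600e-07, 1.440e-06]  ψ = [1, 0, 0, 0]  (obs o_4=0)
t=5: δ = [5.760e-07, 1.728e-07, 2.304e-07, 3.456e-07]  ψ = [1, 0, 0, 0]  (obs o_5=4)
backtrack: best end state = 0; path = [1, 0, 1, 0, 1, 0]

path = [1, 0, 1, 0, 1, 0]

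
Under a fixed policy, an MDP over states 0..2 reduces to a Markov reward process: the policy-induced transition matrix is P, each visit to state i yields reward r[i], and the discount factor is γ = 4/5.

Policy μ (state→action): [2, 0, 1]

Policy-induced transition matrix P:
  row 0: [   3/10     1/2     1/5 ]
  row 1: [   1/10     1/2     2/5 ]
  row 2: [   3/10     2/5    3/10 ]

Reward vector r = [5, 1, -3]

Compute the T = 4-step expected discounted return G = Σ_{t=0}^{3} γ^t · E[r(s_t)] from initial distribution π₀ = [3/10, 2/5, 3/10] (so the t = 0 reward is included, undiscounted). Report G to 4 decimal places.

G = 2.1134

t=0: π = [0.3000, 0.4000, 0.3000], E[r] = 1.0000, γ^t·E[r] = 1.000000, running G = 1.000000
t=1: π = [0.2200, 0.4700, 0.3100], E[r] = 0.6400, γ^t·E[r] = 0.512000, running G = 1.512000
t=2: π = [0.2060, 0.4690, 0.3250], E[r] = 0.5240, γ^t·E[r] = 0.335360, running G = 1.847360
t=3: π = [0.2062, 0.4675, 0.3263], E[r] = 0.5196, γ^t·E[r] = 0.266035, running G = 2.113395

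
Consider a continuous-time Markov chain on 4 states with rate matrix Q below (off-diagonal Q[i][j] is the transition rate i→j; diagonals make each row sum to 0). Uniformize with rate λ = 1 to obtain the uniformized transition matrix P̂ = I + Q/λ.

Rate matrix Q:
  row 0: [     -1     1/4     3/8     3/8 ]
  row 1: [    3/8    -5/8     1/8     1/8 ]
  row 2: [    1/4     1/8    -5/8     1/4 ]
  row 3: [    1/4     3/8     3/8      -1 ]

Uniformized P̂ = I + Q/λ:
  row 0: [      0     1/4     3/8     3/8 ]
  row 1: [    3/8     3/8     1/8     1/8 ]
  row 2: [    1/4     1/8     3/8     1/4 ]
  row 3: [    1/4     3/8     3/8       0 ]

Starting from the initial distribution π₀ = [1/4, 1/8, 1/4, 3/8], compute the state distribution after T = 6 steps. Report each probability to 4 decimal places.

t=0: π = [0.2500, 0.1250, 0.2500, 0.3750]
t=1: π = [0.2031, 0.2813, 0.3438, 0.1719]
t=2: π = [0.2344, 0.2637, 0.3047, 0.1973]
t=3: π = [0.2244, 0.2695, 0.3091, 0.1970]
t=4: π = [0.2276, 0.2697, 0.3076, 0.1951]
t=5: π = [0.2268, 0.2696, 0.3076, 0.1960]
t=6: π = [0.2270, 0.2698, 0.3076, 0.1957]

π = [0.2270, 0.2698, 0.3076, 0.1957]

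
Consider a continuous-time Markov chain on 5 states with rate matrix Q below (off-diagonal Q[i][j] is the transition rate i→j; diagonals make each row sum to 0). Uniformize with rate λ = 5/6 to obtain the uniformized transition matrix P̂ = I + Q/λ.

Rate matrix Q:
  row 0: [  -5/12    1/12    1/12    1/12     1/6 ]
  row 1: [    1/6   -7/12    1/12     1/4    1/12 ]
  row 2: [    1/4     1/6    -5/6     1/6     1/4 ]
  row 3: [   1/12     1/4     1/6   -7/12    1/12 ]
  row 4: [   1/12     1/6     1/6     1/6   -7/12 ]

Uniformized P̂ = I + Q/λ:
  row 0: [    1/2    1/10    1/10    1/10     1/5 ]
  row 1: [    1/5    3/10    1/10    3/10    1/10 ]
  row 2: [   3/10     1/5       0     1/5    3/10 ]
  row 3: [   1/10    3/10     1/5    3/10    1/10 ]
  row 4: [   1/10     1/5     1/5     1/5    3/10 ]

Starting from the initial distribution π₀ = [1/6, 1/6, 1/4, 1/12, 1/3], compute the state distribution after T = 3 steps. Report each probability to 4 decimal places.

t=0: π = [0.1667, 0.1667, 0.2500, 0.0833, 0.3333]
t=1: π = [0.2333, 0.2083, 0.1167, 0.2083, 0.2333]
t=2: π = [0.2375, 0.2183, 0.1325, 0.2183, 0.1933]
t=3: π = [0.2433, 0.2199, 0.1279, 0.2199, 0.1889]

π = [0.2433, 0.2199, 0.1279, 0.2199, 0.1889]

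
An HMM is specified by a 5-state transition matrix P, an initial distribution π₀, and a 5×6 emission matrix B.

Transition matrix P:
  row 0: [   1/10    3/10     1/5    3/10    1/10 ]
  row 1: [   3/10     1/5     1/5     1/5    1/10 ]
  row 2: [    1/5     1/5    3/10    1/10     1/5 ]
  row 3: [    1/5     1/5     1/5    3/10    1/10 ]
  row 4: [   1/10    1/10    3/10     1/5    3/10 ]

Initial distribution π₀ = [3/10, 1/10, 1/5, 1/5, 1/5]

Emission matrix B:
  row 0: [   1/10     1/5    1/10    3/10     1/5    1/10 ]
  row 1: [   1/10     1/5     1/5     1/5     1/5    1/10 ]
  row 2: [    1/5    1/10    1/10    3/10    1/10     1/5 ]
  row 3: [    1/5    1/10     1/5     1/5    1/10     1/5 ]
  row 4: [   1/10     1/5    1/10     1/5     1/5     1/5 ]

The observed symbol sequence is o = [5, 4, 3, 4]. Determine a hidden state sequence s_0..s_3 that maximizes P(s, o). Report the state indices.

t=0: δ = [3.000e-02, 1.000e-02, 4.000e-02, 4.000e-02, 4.000e-02]  (obs o_0=5)
t=1: δ = [1.600e-03, 1.800e-03, 1.200e-03, 1.200e-03, 2.400e-03]  ψ = [2, 0, 2, 3, 4]  (obs o_1=4)
t=2: δ = [1.620e-04, 9.600e-05, 2.160e-04, 9.600e-05, 1.440e-04]  ψ = [1, 0, 4, 0, 4]  (obs o_2=3)
t=3: δ = [8.640e-06, 9.720e-06, 6.480e-06, 4.860e-06, 8.640e-06]  ψ = [2, 0, 2, 0, 2]  (obs o_3=4)
backtrack: best end state = 1; path = [0, 1, 0, 1]

path = [0, 1, 0, 1]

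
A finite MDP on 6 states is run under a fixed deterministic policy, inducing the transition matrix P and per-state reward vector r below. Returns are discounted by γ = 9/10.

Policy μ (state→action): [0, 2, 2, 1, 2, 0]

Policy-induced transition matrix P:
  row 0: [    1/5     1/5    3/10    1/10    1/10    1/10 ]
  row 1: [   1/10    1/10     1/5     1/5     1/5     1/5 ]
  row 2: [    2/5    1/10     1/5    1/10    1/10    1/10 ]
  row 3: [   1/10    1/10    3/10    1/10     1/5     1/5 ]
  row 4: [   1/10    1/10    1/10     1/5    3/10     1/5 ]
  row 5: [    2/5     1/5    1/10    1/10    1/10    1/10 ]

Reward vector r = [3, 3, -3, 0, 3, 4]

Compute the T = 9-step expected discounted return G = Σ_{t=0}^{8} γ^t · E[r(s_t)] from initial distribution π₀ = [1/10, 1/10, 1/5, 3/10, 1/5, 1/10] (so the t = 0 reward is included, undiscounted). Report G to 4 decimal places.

t=0: π = [0.1000, 0.1000, 0.2000, 0.3000, 0.2000, 0.1000], E[r] = 1.0000, γ^t·E[r] = 1.000000, running G = 1.000000
t=1: π = [0.2000, 0.1200, 0.2100, 0.1300, 0.1800, 0.1600], E[r] = 1.5100, γ^t·E[r] = 1.359000, running G = 2.359000
t=2: π = [0.2310, 0.1360, 0.1990, 0.1300, 0.1610, 0.1430], E[r] = 1.5590, γ^t·E[r] = 1.262790, running G = 3.621790
t=3: π = [0.2257, 0.1374, 0.2057, 0.1297, 0.1588, 0.1427], E[r] = 1.5194, γ^t·E[r] = 1.107643, running G = 4.729433
t=4: π = [0.2271, 0.1368, 0.2054, 0.1296, 0.1585, 0.1426], E[r] = 1.5214, γ^t·E[r] = 0.998184, running G = 5.727617
t=5: π = [0.2271, 0.1370, 0.2056, 0.1295, 0.1583, 0.1425], E[r] = 1.5205, γ^t·E[r] = 0.897846, running G = 6.625463
t=6: π = [0.2271, 0.1370, 0.2056, 0.1295, 0.1583, 0.1425], E[r] = 1.5204, γ^t·E[r] = 0.808009, running G = 7.433471
t=7: π = [0.2271, 0.1370, 0.2056, 0.1295, 0.1583, 0.1425], E[r] = 1.5204, γ^t·E[r] = 0.727195, running G = 8.160666
t=8: π = [0.2271, 0.1370, 0.2056, 0.1295, 0.1583, 0.1425], E[r] = 1.5204, γ^t·E[r] = 0.654473, running G = 8.815139

G = 8.8151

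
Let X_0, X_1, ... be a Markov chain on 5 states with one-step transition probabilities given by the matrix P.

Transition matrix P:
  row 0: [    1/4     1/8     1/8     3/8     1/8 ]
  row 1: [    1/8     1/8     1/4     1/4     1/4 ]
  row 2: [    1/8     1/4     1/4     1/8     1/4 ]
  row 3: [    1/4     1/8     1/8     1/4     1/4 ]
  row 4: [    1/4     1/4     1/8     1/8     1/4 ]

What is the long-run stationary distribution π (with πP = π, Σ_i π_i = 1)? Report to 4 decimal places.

π = [0.2073, 0.1740, 0.1677, 0.2269, 0.2241]

Balance equations π_j = Σ_i π_i·P[i][j]:
  π_0 = 1/4·π_0 + 1/8·π_1 + 1/8·π_2 + 1/4·π_3 + 1/4·π_4
  π_1 = 1/8·π_0 + 1/8·π_1 + 1/4·π_2 + 1/8·π_3 + 1/4·π_4
  π_2 = 1/8·π_0 + 1/4·π_1 + 1/4·π_2 + 1/8·π_3 + 1/8·π_4
  π_3 = 3/8·π_0 + 1/4·π_1 + 1/8·π_2 + 1/4·π_3 + 1/8·π_4
  normalize: π_0 + π_1 + π_2 + π_3 + π_4 = 1
Solving the linear system gives exactly π = [91/439, 611/3512, 589/3512, 797/3512, 787/3512].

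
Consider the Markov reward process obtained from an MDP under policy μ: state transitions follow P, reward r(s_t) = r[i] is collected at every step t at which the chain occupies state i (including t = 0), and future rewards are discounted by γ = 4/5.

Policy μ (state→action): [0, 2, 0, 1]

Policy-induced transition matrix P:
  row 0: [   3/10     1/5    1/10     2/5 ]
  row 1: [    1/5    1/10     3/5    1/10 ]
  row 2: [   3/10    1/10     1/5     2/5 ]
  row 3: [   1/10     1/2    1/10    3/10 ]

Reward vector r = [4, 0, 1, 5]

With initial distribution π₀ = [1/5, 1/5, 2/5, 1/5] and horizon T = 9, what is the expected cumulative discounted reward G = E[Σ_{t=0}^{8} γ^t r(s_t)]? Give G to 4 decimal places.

t=0: π = [0.2000, 0.2000, 0.4000, 0.2000], E[r] = 2.2000, γ^t·E[r] = 2.200000, running G = 2.200000
t=1: π = [0.2400, 0.2000, 0.2400, 0.3200], E[r] = 2.8000, γ^t·E[r] = 2.240000, running G = 4.440000
t=2: π = [0.2160, 0.2520, 0.2240, 0.3080], E[r] = 2.6280, γ^t·E[r] = 1.681920, running G = 6.121920
t=3: π = [0.2132, 0.2448, 0.2484, 0.2936], E[r] = 2.5692, γ^t·E[r] = 1.315430, running G = 7.437350
t=4: π = [0.2168, 0.2388, 0.2472, 0.2972], E[r] = 2.6004, γ^t·E[r] = 1.065140, running G = 8.502491
t=5: π = [0.2167, 0.2406, 0.2441, 0.2987], E[r] = 2.6041, γ^t·E[r] = 0.853311, running G = 9.355802
t=6: π = [0.2162, 0.2411, 0.2447, 0.2980], E[r] = 2.5994, γ^t·E[r] = 0.681412, running G = 10.037214
t=7: π = [0.2163, 0.2408, 0.2450, 0.2979], E[r] = 2.5995, γ^t·E[r] = 0.545161, running G = 10.582375
t=8: π = [0.2163, 0.2408, 0.2449, 0.2980], E[r] = 2.6001, γ^t·E[r] = 0.436232, running G = 11.018607

G = 11.0186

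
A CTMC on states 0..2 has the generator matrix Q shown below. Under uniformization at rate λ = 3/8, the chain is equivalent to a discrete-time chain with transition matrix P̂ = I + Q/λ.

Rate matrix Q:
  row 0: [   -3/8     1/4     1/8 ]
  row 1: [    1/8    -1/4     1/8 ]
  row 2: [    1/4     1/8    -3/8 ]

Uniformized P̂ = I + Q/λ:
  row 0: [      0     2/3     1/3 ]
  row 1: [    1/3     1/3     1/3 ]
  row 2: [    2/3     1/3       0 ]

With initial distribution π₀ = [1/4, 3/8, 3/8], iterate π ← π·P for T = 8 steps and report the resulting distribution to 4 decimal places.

π = [0.3123, 0.4376, 0.2500]

t=0: π = [0.2500, 0.3750, 0.3750]
t=1: π = [0.3750, 0.4167, 0.2083]
t=2: π = [0.2778, 0.4583, 0.2639]
t=3: π = [0.3287, 0.4259, 0.2454]
t=4: π = [0.3056, 0.4429, 0.2515]
t=5: π = [0.3153, 0.4352, 0.2495]
t=6: π = [0.3114, 0.4384, 0.2502]
t=7: π = [0.3129, 0.4371, 0.2499]
t=8: π = [0.3123, 0.4376, 0.2500]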